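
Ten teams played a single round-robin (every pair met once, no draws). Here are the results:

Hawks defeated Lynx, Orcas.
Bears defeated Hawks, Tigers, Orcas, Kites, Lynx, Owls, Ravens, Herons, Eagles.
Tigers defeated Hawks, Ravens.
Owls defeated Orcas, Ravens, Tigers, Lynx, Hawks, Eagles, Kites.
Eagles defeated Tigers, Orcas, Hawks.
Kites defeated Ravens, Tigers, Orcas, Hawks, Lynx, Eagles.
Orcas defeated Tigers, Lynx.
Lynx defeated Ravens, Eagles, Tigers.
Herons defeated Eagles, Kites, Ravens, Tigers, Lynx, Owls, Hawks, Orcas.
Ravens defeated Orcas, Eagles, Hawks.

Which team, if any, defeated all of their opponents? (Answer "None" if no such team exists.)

Bears

Bears has 9 wins out of 9 opponents — a perfect record.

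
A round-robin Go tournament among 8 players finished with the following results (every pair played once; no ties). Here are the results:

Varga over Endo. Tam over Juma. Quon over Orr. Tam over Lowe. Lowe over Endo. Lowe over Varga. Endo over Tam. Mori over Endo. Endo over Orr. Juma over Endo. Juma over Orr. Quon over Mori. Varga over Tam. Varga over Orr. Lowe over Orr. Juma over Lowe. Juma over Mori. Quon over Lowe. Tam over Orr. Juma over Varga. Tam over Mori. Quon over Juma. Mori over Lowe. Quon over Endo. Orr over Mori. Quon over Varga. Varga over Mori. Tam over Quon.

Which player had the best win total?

Quon

Win totals: Quon 6, Mori 2, Juma 5, Varga 4, Lowe 3, Orr 1, Endo 2, Tam 5.
Quon leads with 6 wins (next highest: 5).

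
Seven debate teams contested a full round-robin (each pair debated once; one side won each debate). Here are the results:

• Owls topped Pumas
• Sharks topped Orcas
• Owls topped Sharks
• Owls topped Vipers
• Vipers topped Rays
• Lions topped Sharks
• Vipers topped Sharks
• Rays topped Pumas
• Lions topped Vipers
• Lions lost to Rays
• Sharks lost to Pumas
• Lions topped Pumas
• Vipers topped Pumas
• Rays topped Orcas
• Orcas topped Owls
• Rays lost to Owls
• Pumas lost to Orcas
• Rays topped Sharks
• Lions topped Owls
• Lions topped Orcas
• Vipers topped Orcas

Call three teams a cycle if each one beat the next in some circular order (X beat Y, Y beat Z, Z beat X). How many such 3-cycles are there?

6

Win totals: Vipers 4, Orcas 2, Owls 4, Rays 4, Lions 5, Pumas 1, Sharks 1.
A team with w wins dominates both others in C(w,2) triples; summing gives 6 + 1 + 6 + 6 + 10 + 0 + 0 = 29 transitive triples.
Total triples C(7,3) = 35, so cyclic triples = 35 − 29 = 6.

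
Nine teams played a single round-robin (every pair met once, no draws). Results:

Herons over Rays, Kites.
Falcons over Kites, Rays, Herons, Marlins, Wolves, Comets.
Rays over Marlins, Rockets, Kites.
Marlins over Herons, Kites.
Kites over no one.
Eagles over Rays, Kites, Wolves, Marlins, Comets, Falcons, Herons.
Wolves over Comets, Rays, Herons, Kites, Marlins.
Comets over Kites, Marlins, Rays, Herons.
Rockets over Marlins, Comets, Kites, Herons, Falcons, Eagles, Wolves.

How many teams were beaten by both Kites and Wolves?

0

Kites beat: no one.
Wolves beat: Herons, Comets, Rays, Marlins, Kites.
No one was beaten by both.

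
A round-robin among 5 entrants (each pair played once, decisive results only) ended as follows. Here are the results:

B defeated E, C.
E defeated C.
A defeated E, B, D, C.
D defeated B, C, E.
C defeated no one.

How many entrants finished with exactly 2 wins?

Win totals: A 4, B 2, C 0, D 3, E 1.
Exactly 2: B — 1 entrant.

1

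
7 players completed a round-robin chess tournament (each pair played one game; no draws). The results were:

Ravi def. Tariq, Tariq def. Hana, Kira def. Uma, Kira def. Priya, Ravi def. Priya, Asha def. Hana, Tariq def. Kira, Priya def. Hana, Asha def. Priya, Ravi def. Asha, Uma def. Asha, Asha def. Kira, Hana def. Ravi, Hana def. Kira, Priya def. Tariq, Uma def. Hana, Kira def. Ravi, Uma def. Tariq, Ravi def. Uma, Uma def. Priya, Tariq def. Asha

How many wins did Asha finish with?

Asha's results: beat Hana, Priya, Kira; lost to Tariq, Ravi, Uma.
That is 3 wins.

3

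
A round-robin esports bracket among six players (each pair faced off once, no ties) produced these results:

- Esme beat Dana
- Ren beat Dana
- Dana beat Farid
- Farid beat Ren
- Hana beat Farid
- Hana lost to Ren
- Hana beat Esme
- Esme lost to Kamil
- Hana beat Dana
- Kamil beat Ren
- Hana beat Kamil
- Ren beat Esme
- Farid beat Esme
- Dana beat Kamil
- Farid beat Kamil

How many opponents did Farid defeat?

Farid's results: beat Ren, Kamil, Esme; lost to Hana, Dana.
That is 3 wins.

3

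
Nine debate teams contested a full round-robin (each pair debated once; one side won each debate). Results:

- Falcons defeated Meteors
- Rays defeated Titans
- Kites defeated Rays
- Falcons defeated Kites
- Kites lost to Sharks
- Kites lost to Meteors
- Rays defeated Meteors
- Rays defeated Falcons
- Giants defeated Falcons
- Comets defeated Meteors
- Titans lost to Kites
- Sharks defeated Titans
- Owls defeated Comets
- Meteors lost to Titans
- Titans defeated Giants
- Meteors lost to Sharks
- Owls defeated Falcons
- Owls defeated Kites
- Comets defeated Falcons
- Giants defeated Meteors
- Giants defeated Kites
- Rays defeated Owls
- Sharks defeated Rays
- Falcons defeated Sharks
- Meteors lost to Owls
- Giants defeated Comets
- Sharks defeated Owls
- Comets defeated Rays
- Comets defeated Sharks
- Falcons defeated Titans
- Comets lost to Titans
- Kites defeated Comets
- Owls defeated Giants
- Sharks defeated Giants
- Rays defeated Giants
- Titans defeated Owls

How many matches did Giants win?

4

Giants' results: beat Comets, Falcons, Meteors, Kites; lost to Sharks, Owls, Titans, Rays.
That is 4 wins.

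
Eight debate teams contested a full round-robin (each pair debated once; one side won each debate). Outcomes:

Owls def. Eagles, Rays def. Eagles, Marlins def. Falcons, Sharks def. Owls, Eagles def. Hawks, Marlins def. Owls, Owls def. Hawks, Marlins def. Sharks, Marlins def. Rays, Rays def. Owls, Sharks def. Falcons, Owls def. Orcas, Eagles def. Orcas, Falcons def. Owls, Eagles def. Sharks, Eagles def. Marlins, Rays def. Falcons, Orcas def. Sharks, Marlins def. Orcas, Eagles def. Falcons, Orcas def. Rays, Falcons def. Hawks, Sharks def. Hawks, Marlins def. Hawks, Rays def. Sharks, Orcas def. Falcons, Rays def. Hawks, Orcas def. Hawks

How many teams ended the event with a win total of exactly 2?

Win totals: Eagles 5, Rays 5, Marlins 6, Orcas 4, Hawks 0, Owls 3, Sharks 3, Falcons 2.
Exactly 2: Falcons — 1 team.

1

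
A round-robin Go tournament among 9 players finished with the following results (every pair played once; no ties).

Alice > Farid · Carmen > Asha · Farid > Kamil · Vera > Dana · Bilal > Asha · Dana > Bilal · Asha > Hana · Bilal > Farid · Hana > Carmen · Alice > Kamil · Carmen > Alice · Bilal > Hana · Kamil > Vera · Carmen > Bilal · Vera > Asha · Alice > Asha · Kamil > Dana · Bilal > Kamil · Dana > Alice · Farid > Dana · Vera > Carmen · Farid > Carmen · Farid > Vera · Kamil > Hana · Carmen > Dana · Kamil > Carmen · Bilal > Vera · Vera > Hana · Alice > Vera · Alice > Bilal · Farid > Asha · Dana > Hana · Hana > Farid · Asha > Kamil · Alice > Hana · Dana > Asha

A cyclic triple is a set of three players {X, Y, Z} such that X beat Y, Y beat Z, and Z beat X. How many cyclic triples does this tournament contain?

Win totals: Farid 5, Dana 4, Asha 2, Vera 4, Alice 6, Carmen 4, Hana 2, Bilal 5, Kamil 4.
A player with w wins dominates both others in C(w,2) triples; summing gives 10 + 6 + 1 + 6 + 15 + 6 + 1 + 10 + 6 = 61 transitive triples.
Total triples C(9,3) = 84, so cyclic triples = 84 − 61 = 23.

23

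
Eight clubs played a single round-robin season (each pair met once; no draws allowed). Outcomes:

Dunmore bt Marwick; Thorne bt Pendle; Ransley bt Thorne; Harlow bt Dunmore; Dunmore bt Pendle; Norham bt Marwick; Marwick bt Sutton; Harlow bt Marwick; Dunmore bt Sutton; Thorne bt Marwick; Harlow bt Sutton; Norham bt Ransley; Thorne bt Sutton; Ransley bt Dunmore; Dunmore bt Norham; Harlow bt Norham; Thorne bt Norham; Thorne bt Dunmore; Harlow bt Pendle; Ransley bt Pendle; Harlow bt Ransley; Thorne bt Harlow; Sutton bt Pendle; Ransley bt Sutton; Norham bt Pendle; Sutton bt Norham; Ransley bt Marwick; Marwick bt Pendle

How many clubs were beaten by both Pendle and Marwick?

Pendle beat: no one.
Marwick beat: Pendle, Sutton.
No one was beaten by both.

0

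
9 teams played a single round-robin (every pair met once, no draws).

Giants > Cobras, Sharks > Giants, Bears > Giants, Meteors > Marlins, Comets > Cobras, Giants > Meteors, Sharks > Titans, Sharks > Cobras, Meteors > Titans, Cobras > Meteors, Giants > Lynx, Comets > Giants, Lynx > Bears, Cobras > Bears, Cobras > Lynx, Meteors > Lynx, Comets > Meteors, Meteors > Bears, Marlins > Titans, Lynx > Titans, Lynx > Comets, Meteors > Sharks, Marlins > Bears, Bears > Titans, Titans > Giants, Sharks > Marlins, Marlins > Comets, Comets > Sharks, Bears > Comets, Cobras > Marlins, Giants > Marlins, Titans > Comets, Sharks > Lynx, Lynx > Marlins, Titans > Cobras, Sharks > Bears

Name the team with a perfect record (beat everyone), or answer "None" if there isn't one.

None

Highest win total is Sharks with 6 (out of 8 possible).
Sharks lost to Comets, Meteors, so no team went undefeated.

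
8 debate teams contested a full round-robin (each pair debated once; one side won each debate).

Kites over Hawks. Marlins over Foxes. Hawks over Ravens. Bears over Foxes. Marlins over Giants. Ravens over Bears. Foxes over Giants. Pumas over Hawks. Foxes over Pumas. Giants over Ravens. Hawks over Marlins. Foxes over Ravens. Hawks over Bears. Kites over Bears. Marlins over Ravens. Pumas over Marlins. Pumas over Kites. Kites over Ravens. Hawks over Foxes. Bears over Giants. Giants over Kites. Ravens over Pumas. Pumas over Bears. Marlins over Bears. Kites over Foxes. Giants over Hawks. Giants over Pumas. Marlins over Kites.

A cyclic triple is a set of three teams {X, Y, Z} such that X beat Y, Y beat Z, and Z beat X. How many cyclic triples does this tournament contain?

17

Win totals: Hawks 4, Pumas 4, Giants 4, Ravens 2, Marlins 5, Foxes 3, Kites 4, Bears 2.
A team with w wins dominates both others in C(w,2) triples; summing gives 6 + 6 + 6 + 1 + 10 + 3 + 6 + 1 = 39 transitive triples.
Total triples C(8,3) = 56, so cyclic triples = 56 − 39 = 17.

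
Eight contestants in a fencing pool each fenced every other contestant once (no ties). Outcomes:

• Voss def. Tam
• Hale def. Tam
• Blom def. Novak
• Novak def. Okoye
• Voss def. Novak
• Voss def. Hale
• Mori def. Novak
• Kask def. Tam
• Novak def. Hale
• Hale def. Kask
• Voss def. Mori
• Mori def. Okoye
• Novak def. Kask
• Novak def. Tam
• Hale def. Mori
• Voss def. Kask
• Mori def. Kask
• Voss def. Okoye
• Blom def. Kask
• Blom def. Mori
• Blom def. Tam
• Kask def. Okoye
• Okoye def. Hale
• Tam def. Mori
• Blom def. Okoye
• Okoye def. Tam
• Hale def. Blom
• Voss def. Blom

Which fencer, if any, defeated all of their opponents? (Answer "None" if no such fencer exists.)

Voss

Voss has 7 wins out of 7 opponents — a perfect record.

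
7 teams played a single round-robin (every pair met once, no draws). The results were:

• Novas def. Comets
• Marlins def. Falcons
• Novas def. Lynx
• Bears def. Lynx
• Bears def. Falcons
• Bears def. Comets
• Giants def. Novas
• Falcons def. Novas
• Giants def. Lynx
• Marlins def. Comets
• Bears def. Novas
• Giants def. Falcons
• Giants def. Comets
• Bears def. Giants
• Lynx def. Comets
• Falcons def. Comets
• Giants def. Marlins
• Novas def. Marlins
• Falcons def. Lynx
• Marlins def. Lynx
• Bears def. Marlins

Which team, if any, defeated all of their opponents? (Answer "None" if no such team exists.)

Bears has 6 wins out of 6 opponents — a perfect record.

Bears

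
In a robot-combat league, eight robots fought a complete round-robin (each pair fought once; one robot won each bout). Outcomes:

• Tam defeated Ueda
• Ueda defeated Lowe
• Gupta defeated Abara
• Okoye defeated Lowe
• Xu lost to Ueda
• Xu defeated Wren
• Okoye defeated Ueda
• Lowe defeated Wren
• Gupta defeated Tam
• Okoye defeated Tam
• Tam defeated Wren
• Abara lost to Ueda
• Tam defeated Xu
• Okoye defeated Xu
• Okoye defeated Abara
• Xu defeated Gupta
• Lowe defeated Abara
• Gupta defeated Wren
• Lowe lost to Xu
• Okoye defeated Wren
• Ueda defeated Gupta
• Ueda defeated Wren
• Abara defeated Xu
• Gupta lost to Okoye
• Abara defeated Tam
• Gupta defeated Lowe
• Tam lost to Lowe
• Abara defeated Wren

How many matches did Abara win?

Abara's results: beat Xu, Wren, Tam; lost to Gupta, Ueda, Okoye, Lowe.
That is 3 wins.

3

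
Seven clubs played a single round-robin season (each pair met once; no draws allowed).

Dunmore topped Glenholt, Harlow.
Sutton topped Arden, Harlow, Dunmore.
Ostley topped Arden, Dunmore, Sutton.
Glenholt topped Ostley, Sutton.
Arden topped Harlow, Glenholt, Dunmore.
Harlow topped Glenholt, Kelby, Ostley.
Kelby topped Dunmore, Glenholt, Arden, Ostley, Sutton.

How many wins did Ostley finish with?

3

Ostley's results: beat Dunmore, Sutton, Arden; lost to Kelby, Glenholt, Harlow.
That is 3 wins.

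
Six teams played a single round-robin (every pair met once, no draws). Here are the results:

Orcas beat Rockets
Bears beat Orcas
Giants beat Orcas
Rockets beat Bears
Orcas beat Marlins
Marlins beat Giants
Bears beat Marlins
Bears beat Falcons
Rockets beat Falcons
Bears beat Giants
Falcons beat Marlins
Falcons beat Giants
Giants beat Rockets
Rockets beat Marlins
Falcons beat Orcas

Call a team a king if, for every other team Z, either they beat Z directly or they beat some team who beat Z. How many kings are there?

Giants reaches everyone (king).
Orcas reaches everyone (king).
Bears reaches everyone (king).
Marlins cannot reach Bears, Falcons in two steps.
Rockets reaches everyone (king).
Falcons cannot reach Bears in two steps.
Kings: Giants, Orcas, Bears, Rockets — 4.

4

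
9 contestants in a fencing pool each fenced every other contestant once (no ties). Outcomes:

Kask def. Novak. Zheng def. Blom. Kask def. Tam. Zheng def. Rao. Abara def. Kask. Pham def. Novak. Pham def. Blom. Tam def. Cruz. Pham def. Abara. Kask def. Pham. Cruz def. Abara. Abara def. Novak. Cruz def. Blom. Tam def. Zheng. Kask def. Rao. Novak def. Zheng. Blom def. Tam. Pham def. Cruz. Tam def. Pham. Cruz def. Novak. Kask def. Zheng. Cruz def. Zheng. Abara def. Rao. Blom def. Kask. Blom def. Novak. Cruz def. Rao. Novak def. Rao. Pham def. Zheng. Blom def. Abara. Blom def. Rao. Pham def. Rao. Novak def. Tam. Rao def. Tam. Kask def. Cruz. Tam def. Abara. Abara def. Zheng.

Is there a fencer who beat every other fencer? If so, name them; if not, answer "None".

Highest win total is Pham with 6 (out of 8 possible).
Pham lost to Tam, Kask, so no fencer went undefeated.

None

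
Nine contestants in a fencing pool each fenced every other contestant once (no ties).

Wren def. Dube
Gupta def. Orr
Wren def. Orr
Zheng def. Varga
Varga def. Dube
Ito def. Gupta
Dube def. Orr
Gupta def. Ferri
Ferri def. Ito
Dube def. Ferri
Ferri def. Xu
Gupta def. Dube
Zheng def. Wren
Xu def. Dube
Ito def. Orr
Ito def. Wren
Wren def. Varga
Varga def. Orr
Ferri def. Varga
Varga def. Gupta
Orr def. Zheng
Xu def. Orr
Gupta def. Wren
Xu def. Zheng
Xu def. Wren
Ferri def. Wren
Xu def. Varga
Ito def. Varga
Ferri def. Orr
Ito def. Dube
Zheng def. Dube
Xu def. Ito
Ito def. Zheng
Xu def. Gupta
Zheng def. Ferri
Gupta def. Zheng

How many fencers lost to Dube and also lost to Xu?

1

Dube beat: Ferri, Orr.
Xu beat: Gupta, Wren, Dube, Varga, Ito, Orr, Zheng.
Both beat: Orr — 1.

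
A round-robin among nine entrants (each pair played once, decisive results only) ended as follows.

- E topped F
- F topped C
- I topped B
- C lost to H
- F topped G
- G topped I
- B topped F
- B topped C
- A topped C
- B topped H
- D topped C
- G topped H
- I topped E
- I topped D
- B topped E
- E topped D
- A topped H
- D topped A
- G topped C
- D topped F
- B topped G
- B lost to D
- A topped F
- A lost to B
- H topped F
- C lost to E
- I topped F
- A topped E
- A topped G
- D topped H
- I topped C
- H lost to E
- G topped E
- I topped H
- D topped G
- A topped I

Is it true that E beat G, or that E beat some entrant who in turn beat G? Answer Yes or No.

E did not beat G directly.
E beat C, D, F, H. Of those, D beat G.

Yes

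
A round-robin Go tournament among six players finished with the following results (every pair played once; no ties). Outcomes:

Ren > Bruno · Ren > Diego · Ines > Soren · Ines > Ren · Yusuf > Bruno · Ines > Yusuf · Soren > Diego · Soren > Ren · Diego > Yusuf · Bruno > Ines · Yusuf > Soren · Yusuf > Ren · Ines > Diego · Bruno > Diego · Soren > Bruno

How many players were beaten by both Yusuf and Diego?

0

Yusuf beat: Ren, Soren, Bruno.
Diego beat: Yusuf.
No one was beaten by both.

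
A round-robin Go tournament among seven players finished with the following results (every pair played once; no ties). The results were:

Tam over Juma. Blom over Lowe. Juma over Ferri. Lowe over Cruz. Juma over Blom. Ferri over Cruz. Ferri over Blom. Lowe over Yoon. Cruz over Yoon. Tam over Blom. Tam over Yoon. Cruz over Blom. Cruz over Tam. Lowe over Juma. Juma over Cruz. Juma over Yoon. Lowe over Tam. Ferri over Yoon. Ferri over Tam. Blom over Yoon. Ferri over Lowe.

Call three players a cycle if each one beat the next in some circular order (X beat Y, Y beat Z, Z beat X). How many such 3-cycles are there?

Win totals: Cruz 3, Tam 3, Juma 4, Ferri 5, Lowe 4, Blom 2, Yoon 0.
A player with w wins dominates both others in C(w,2) triples; summing gives 3 + 3 + 6 + 10 + 6 + 1 + 0 = 29 transitive triples.
Total triples C(7,3) = 35, so cyclic triples = 35 − 29 = 6.

6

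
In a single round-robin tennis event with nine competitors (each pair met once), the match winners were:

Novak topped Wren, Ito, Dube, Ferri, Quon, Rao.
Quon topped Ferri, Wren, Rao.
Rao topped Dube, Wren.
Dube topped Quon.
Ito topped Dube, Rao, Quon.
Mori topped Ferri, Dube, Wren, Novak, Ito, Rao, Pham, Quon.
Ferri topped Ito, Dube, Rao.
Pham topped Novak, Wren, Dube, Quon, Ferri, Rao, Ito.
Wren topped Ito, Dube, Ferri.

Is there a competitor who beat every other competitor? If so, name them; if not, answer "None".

Mori

Mori has 8 wins out of 8 opponents — a perfect record.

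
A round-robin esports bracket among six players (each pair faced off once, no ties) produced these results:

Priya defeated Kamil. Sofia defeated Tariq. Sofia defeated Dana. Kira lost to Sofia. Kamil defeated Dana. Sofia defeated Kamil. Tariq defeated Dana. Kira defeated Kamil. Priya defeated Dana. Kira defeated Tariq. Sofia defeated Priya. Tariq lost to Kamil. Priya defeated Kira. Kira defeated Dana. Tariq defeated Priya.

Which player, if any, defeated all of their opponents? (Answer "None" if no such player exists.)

Sofia has 5 wins out of 5 opponents — a perfect record.

Sofia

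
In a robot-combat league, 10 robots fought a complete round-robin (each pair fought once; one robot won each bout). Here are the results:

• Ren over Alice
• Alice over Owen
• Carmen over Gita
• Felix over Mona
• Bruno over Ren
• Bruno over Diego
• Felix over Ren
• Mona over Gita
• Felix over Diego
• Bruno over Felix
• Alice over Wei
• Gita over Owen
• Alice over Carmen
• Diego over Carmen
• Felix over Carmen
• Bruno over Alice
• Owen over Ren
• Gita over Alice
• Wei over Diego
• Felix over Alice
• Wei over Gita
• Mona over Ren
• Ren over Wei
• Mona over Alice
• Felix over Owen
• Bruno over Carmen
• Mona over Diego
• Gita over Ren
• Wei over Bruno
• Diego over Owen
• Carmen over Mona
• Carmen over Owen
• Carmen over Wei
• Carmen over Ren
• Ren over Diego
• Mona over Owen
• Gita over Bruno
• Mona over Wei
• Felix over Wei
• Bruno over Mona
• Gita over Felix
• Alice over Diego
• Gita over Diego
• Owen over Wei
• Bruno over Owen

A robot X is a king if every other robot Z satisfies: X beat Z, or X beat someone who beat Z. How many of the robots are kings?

Bruno reaches everyone (king).
Ren cannot reach Mona, Felix in two steps.
Owen cannot reach Mona, Felix, Carmen in two steps.
Mona reaches everyone (king).
Felix reaches everyone (king).
Diego cannot reach Bruno, Felix, Alice in two steps.
Alice cannot reach Felix in two steps.
Wei reaches everyone (king).
Carmen reaches everyone (king).
Gita reaches everyone (king).
Kings: Bruno, Mona, Felix, Wei, Carmen, Gita — 6.

6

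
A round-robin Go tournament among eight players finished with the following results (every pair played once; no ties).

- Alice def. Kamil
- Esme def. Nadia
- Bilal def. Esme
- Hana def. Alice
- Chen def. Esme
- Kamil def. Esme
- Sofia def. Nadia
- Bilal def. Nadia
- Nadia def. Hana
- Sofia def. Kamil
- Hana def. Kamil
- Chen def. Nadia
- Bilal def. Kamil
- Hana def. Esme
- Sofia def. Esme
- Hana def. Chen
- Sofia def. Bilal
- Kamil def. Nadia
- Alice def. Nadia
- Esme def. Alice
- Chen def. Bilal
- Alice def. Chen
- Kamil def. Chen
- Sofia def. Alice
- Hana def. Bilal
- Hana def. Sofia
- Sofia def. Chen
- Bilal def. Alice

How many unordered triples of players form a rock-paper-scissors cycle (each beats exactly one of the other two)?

10

Win totals: Kamil 3, Alice 3, Nadia 1, Hana 6, Esme 2, Chen 3, Bilal 4, Sofia 6.
A player with w wins dominates both others in C(w,2) triples; summing gives 3 + 3 + 0 + 15 + 1 + 3 + 6 + 15 = 46 transitive triples.
Total triples C(8,3) = 56, so cyclic triples = 56 − 46 = 10.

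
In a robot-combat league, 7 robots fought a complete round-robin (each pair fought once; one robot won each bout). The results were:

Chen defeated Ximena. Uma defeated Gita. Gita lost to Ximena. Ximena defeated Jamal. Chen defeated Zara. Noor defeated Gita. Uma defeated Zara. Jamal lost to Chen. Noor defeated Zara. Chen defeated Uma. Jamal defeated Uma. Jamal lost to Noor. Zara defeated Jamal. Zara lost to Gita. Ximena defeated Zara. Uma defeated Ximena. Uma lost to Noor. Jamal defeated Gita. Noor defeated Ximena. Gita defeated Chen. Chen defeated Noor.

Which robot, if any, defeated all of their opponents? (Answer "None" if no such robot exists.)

None

Highest win total is Noor with 5 (out of 6 possible).
Noor lost to Chen, so no robot went undefeated.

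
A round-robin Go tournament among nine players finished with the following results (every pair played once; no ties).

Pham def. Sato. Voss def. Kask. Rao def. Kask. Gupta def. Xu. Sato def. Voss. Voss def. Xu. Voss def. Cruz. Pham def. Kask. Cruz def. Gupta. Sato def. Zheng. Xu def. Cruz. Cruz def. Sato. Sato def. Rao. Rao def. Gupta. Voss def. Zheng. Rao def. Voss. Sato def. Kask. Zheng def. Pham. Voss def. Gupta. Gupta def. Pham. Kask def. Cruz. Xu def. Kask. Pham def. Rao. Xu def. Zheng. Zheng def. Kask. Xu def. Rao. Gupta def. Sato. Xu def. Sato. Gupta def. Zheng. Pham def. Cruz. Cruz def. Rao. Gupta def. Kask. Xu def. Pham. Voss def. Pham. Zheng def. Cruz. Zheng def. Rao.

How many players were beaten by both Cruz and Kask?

Cruz beat: Sato, Gupta, Rao.
Kask beat: Cruz.
No one was beaten by both.

0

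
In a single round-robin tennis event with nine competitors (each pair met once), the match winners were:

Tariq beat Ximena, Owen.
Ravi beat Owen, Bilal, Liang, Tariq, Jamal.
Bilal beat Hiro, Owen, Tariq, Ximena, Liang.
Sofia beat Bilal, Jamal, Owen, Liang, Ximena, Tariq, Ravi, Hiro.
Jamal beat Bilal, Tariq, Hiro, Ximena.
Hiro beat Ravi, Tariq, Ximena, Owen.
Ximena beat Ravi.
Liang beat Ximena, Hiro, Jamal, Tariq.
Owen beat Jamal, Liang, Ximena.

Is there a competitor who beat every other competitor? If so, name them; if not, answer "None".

Sofia has 8 wins out of 8 opponents — a perfect record.

Sofia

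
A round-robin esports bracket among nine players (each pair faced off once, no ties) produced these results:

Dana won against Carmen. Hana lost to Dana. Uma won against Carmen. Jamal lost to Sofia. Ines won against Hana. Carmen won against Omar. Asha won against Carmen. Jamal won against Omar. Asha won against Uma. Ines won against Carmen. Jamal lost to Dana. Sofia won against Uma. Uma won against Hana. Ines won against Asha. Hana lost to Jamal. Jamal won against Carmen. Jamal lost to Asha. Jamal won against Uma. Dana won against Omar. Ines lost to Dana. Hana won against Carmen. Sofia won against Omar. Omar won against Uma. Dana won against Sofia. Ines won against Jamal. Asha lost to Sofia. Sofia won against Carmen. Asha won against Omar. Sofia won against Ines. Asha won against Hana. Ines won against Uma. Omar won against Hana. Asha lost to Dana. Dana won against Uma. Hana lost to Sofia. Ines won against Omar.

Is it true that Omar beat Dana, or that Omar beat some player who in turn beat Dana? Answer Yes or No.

No

Omar did not beat Dana directly.
Omar beat Uma, Hana, but each of them lost to Dana. No two-step path.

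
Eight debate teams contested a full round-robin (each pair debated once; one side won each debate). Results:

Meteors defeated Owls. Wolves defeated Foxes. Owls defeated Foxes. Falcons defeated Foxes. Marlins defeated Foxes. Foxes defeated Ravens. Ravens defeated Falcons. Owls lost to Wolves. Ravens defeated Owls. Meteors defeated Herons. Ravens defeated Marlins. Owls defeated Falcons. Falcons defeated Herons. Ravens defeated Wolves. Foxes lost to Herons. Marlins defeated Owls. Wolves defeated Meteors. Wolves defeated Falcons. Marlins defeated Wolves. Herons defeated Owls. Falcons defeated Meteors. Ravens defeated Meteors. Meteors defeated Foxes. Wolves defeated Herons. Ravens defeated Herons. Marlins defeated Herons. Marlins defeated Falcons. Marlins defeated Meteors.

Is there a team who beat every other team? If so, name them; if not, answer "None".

None

Highest win total is Ravens with 6 (out of 7 possible).
Ravens lost to Foxes, so no team went undefeated.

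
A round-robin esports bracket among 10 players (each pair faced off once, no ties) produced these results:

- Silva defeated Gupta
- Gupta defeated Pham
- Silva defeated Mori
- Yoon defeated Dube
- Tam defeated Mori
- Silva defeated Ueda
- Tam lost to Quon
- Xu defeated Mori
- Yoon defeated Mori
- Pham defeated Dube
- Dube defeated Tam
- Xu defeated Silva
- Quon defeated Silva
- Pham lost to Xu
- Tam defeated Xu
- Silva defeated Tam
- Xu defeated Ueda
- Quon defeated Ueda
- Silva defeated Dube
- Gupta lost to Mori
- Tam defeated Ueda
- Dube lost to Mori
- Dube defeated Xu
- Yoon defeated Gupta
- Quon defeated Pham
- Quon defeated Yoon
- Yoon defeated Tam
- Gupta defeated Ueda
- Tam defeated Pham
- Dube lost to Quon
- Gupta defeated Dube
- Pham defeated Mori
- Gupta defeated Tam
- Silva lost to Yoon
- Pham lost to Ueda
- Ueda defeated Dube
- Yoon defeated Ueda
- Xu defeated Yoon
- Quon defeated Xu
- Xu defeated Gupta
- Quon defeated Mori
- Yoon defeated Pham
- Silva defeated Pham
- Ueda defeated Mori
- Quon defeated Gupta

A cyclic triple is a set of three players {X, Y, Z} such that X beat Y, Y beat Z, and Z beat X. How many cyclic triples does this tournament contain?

15

Win totals: Ueda 3, Quon 9, Yoon 7, Silva 6, Mori 2, Dube 2, Gupta 4, Tam 4, Xu 6, Pham 2.
A player with w wins dominates both others in C(w,2) triples; summing gives 3 + 36 + 21 + 15 + 1 + 1 + 6 + 6 + 15 + 1 = 105 transitive triples.
Total triples C(10,3) = 120, so cyclic triples = 120 − 105 = 15.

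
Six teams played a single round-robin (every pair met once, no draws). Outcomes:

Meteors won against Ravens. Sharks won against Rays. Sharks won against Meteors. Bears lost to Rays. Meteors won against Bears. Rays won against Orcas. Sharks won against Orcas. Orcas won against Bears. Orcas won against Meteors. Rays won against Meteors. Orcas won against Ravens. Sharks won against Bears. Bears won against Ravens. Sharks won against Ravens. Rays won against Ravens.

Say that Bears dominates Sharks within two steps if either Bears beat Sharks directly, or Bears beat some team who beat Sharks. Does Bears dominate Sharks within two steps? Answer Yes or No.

Bears did not beat Sharks directly.
Bears beat Ravens, but each of them lost to Sharks. No two-step path.

No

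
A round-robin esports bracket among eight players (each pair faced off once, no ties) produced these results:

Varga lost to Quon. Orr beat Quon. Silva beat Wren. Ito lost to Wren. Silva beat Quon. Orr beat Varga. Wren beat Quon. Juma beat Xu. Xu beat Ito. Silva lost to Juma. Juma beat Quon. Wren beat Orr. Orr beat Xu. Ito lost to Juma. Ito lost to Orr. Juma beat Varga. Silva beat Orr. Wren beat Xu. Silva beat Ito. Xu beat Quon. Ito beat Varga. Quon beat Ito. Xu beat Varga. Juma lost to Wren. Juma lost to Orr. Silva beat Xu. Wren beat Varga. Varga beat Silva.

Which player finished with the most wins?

Win totals: Orr 5, Juma 5, Xu 3, Quon 2, Varga 1, Ito 1, Silva 5, Wren 6.
Wren leads with 6 wins (next highest: 5).

Wren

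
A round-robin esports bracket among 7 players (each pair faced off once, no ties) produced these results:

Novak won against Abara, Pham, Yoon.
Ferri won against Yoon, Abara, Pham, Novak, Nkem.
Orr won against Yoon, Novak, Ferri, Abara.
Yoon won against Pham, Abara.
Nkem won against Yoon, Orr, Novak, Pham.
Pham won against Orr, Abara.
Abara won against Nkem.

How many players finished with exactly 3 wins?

1

Win totals: Novak 3, Orr 4, Nkem 4, Ferri 5, Pham 2, Yoon 2, Abara 1.
Exactly 3: Novak — 1 player.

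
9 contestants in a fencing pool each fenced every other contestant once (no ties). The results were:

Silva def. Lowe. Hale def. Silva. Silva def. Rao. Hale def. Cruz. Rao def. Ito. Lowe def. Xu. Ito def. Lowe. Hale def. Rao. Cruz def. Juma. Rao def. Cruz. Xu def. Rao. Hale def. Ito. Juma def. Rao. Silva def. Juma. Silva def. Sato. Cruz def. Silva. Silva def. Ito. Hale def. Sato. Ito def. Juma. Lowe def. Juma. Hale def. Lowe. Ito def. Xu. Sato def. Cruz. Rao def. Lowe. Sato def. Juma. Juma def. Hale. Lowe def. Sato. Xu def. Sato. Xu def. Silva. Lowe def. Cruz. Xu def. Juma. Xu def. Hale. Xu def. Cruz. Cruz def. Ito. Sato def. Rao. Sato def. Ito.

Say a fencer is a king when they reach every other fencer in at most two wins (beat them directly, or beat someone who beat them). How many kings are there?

7

Sato reaches everyone (king).
Juma cannot reach Xu in two steps.
Lowe reaches everyone (king).
Silva reaches everyone (king).
Hale reaches everyone (king).
Ito reaches everyone (king).
Cruz reaches everyone (king).
Rao cannot reach Hale in two steps.
Xu reaches everyone (king).
Kings: Sato, Lowe, Silva, Hale, Ito, Cruz, Xu — 7.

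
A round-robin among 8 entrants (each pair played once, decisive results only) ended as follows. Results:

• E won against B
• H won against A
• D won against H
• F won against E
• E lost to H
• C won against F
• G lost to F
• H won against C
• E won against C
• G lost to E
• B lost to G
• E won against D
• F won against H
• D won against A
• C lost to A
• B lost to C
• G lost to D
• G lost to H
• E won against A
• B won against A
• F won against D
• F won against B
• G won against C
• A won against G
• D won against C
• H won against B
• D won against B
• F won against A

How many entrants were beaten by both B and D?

B beat: A.
D beat: A, B, C, G, H.
Both beat: A — 1.

1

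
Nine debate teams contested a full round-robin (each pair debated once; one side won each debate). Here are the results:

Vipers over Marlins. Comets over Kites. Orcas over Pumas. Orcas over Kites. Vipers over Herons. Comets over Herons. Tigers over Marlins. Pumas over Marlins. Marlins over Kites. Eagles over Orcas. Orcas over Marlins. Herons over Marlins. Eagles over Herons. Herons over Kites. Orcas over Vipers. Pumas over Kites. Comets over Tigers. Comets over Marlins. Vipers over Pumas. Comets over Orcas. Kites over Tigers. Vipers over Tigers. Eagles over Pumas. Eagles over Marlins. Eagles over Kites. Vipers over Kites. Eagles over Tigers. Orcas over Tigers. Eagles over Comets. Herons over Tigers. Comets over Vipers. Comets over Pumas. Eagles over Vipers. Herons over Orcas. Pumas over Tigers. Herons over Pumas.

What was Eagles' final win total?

8

Eagles' results: beat Vipers, Orcas, Pumas, Tigers, Marlins, Comets, Kites, Herons; lost to no one.
That is 8 wins.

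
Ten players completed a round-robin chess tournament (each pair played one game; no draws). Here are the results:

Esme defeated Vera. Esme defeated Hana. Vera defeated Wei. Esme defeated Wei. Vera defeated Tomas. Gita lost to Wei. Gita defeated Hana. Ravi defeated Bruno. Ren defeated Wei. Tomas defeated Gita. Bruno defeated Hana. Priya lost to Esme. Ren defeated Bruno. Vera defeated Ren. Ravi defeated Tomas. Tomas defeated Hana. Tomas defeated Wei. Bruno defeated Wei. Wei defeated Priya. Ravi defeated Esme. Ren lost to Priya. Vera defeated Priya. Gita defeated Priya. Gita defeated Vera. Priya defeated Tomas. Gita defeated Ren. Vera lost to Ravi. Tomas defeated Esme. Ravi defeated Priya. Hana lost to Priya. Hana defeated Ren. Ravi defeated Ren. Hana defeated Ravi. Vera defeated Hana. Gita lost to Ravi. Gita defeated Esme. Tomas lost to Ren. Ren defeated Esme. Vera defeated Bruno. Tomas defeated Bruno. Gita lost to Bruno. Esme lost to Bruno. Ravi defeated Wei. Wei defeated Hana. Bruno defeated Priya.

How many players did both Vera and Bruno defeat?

Vera beat: Hana, Tomas, Wei, Priya, Bruno, Ren.
Bruno beat: Hana, Wei, Priya, Gita, Esme.
Both beat: Hana, Wei, Priya — 3.

3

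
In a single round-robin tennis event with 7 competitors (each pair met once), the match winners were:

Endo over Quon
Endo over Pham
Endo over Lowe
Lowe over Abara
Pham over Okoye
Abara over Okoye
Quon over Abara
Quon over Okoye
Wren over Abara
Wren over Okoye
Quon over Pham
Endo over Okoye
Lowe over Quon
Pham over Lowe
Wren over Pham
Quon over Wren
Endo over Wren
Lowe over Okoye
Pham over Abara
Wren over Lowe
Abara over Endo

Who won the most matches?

Endo

Win totals: Endo 5, Quon 4, Wren 4, Pham 3, Abara 2, Okoye 0, Lowe 3.
Endo leads with 5 wins (next highest: 4).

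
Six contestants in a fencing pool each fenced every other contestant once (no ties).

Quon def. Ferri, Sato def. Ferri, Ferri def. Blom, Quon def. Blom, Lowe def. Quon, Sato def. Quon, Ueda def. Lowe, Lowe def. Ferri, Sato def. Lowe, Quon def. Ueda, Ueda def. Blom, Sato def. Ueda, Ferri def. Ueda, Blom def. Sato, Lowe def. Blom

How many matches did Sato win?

Sato's results: beat Ueda, Ferri, Lowe, Quon; lost to Blom.
That is 4 wins.

4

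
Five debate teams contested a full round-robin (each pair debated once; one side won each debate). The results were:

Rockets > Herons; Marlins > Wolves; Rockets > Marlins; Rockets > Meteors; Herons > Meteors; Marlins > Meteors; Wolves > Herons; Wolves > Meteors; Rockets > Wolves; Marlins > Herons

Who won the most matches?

Win totals: Meteors 0, Wolves 2, Marlins 3, Herons 1, Rockets 4.
Rockets leads with 4 wins (next highest: 3).

Rockets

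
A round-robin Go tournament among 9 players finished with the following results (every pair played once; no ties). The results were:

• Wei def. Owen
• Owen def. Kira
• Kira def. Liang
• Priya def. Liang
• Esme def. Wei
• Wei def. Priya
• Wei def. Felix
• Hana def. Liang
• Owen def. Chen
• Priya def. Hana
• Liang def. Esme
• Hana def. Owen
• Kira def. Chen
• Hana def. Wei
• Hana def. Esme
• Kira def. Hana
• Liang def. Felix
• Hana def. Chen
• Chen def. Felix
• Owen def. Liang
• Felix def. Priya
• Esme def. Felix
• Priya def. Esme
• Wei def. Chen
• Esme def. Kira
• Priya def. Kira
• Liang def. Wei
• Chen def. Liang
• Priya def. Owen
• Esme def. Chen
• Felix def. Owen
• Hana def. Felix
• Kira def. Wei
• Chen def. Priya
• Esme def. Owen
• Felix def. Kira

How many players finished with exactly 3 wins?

Win totals: Liang 3, Chen 3, Kira 4, Owen 3, Esme 5, Wei 4, Hana 6, Priya 5, Felix 3.
Exactly 3: Liang, Chen, Owen, Felix — 4 players.

4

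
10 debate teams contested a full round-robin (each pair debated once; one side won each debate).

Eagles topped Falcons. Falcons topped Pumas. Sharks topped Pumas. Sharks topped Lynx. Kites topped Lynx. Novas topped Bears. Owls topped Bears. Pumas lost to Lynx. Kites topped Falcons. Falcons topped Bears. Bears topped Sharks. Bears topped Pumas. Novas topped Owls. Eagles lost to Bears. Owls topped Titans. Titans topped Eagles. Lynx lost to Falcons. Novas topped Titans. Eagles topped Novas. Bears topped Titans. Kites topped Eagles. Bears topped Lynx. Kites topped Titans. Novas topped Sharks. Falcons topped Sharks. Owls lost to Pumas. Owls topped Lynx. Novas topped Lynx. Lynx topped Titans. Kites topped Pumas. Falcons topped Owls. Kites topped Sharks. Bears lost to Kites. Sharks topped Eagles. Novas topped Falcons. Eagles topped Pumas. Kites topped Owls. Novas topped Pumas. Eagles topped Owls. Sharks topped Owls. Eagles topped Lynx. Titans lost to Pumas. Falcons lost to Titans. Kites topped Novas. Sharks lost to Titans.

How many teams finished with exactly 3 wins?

Win totals: Titans 3, Pumas 2, Bears 5, Falcons 5, Sharks 4, Novas 7, Eagles 5, Owls 3, Kites 9, Lynx 2.
Exactly 3: Titans, Owls — 2 teams.

2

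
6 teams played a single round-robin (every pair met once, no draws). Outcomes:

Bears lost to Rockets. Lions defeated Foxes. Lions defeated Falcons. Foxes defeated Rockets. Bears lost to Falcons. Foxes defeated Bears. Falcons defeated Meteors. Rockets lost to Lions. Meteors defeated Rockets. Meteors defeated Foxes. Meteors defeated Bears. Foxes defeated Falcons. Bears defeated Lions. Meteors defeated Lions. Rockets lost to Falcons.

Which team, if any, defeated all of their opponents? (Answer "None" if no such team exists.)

None

Highest win total is Meteors with 4 (out of 5 possible).
Meteors lost to Falcons, so no team went undefeated.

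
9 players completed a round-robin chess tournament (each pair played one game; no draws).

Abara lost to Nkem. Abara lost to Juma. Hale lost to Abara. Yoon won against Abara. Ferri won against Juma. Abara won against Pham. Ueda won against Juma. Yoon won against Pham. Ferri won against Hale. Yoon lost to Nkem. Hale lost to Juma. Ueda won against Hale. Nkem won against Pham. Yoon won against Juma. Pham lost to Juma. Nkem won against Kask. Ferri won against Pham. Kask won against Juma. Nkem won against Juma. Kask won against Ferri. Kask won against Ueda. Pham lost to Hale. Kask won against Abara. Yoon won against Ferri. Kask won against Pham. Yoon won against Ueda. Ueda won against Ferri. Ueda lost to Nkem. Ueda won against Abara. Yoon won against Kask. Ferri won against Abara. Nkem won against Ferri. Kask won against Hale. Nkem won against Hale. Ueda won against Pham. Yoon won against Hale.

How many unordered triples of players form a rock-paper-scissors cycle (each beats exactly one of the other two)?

0

Win totals: Yoon 7, Kask 6, Nkem 8, Ueda 5, Juma 3, Pham 0, Ferri 4, Abara 2, Hale 1.
A player with w wins dominates both others in C(w,2) triples; summing gives 21 + 15 + 28 + 10 + 3 + 0 + 6 + 1 + 0 = 84 transitive triples.
Total triples C(9,3) = 84, so cyclic triples = 84 − 84 = 0.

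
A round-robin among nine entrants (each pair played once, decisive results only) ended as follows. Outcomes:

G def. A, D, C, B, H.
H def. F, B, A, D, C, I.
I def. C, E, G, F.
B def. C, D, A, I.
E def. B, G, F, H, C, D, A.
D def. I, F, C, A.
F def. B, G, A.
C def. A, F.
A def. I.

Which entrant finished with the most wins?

E

Win totals: A 1, B 4, C 2, D 4, E 7, F 3, G 5, H 6, I 4.
E leads with 7 wins (next highest: 6).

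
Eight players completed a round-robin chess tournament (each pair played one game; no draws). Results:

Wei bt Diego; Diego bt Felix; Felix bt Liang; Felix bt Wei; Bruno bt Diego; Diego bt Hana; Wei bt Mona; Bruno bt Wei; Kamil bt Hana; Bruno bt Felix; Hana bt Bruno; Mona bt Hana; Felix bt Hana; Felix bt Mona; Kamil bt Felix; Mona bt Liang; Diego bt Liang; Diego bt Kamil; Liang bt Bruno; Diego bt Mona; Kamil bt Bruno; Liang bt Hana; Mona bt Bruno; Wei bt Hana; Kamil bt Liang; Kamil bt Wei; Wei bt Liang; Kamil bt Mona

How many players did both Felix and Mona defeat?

2

Felix beat: Liang, Hana, Wei, Mona.
Mona beat: Liang, Bruno, Hana.
Both beat: Liang, Hana — 2.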